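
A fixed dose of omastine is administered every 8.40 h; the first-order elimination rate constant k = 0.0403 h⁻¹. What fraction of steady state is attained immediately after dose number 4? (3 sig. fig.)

f_n = 1 − e^(−nkτ) = 1 − e^(−4 × 0.04030 × 8.40) = 1 − e^(−1.354) = 1 − 0.2582 ≈ 0.742

0.742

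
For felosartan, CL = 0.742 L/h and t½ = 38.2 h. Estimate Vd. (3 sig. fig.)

k = ln 2 / t½ = ln 2 / 38.2 = 0.01815 h⁻¹
V = CL / k = 0.742 / 0.01815 ≈ 40.9 L

40.9 L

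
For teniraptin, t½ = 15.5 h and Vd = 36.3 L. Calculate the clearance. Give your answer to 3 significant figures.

k = ln 2 / t½ = ln 2 / 15.5 = 0.04472 h⁻¹
CL = k · V = 0.04472 × 36.3 ≈ 1.62 L/h

1.62 L/h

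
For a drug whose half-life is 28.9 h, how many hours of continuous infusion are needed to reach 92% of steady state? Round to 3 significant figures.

105 hours

k = ln 2 / 28.9 = 0.02398 h⁻¹
f = 1 − e^(−kt)  ⇒  t = −ln(1 − f) / k
t = −ln(1 − 0.92) / 0.02398 = 2.526 / 0.02398 ≈ 105 hours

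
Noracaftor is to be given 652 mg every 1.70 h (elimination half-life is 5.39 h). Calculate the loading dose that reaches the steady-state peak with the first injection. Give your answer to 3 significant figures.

k = ln 2 / 5.39 = 0.1286 h⁻¹
Accumulation ratio R = 1 / (1 − e^(−kτ)) = 1 / (1 − e^(−0.1286×1.70)) = 1 / (1 − 0.8036) = 5.092
Loading dose = maintenance dose × R = 652 × 5.092 ≈ 3320 mg

3320 mg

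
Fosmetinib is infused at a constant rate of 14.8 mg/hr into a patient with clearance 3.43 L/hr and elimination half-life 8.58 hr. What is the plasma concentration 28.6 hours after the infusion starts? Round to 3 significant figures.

3.89 µg/mL

Css = rate / CL = 14.8 / 3.43 = 4.315 µg/mL
k = ln 2 / 8.58 = 0.08079 hr⁻¹
C(t) = Css (1 − e^(−kt)) = 4.315 × (1 − e^(−2.310)) = 4.315 × 0.9008 ≈ 3.89 µg/mL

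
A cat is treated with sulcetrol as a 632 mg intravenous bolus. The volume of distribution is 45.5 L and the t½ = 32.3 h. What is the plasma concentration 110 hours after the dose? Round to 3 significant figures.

C₀ = dose / V = 632 / 45.5 = 13.89 mg/L
k = ln 2 / 32.3 = 0.02146 h⁻¹
C(t) = C₀ e^(−kt) = 13.89 × e^(−0.02146 × 110) = 13.89 × e^(−2.361) = 13.89 × 0.09437 ≈ 1.31 mg/L

1.31 mg/L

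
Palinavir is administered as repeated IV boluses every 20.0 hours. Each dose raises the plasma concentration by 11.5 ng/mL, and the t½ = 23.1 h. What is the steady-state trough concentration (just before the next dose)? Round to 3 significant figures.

k = ln 2 / 23.1 = 0.03001 h⁻¹
Fraction remaining after one interval: e^(−kτ) = e^(−0.03001 × 20.0) = 0.5487
R = 1 / (1 − 0.5487) = 2.216
Css,max = 11.5 × 2.216 = 25.48 ng/mL
Css,min = Css,max × e^(−kτ) = 25.48 × 0.5487 ≈ 14.0 ng/mL

14.0 ng/mL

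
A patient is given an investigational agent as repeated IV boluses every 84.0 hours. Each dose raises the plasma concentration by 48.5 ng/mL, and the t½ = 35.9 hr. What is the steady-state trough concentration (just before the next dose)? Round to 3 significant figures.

k = ln 2 / 35.9 = 0.01931 hr⁻¹
Fraction remaining after one interval: e^(−kτ) = e^(−0.01931 × 84.0) = 0.1975
R = 1 / (1 − 0.1975) = 1.246
Css,max = 48.5 × 1.246 = 60.44 ng/mL
Css,min = Css,max × e^(−kτ) = 60.44 × 0.1975 ≈ 11.9 ng/mL

11.9 ng/mL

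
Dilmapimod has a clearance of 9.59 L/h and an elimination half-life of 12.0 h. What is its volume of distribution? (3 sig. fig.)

k = ln 2 / t½ = ln 2 / 12.0 = 0.05776 h⁻¹
V = CL / k = 9.59 / 0.05776 ≈ 166 L

166 L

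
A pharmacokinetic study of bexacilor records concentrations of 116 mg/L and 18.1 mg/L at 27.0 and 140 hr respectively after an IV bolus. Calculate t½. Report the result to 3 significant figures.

k = ln(C₁/C₂) / (t₂ − t₁) = ln(116/18.1) / (140 − 27.0)
  = 1.858 / 113.0 = 0.01644 hr⁻¹
t½ = ln 2 / k = ln 2 / 0.01644 ≈ 42.2 hours

42.2 hours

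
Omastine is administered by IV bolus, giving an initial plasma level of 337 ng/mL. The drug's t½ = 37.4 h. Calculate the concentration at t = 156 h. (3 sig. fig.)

k = ln 2 / 37.4 = 0.01853 h⁻¹
C(t) = C₀ e^(−kt) = 337 × e^(−0.01853 × 156) = 337 × e^(−2.891) = 337 × 0.05551 ≈ 18.7 ng/mL

18.7 ng/mL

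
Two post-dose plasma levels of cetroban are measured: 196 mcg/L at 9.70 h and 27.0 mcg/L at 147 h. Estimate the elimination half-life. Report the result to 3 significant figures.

48.0 hours

k = ln(C₁/C₂) / (t₂ − t₁) = ln(196/27.0) / (147 − 9.70)
  = 1.982 / 137.3 = 0.01444 h⁻¹
t½ = ln 2 / k = ln 2 / 0.01444 ≈ 48.0 hours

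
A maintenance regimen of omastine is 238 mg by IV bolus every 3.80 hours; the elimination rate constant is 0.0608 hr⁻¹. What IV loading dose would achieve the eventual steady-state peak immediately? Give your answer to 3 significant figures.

1150 mg

Accumulation ratio R = 1 / (1 − e^(−kτ)) = 1 / (1 − e^(−0.06080×3.80)) = 1 / (1 − 0.7937) = 4.847
Loading dose = maintenance dose × R = 238 × 4.847 ≈ 1150 mg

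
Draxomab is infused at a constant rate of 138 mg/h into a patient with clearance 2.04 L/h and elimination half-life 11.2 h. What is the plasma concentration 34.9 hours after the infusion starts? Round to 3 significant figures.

Css = rate / CL = 138 / 2.04 = 67.65 µg/mL
k = ln 2 / 11.2 = 0.06189 h⁻¹
C(t) = Css (1 − e^(−kt)) = 67.65 × (1 − e^(−2.160)) = 67.65 × 0.8847 ≈ 59.8 µg/mL

59.8 µg/mL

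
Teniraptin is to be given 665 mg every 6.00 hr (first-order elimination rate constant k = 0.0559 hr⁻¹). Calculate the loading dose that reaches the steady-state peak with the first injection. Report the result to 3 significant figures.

2330 mg

Accumulation ratio R = 1 / (1 − e^(−kτ)) = 1 / (1 − e^(−0.05590×6.00)) = 1 / (1 − 0.7151) = 3.509
Loading dose = maintenance dose × R = 665 × 3.509 ≈ 2330 mg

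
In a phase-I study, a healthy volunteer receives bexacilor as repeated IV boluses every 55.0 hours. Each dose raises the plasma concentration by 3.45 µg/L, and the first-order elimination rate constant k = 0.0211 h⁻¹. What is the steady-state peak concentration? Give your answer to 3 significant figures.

Fraction remaining after one interval: e^(−kτ) = e^(−0.02110 × 55.0) = 0.3133
R = 1 / (1 − 0.3133) = 1.456
Css,max = 3.45 × 1.456 ≈ 5.02 µg/L

5.02 µg/L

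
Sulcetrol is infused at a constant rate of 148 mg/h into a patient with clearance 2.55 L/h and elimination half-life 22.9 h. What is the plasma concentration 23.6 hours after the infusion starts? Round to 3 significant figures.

Css = rate / CL = 148 / 2.55 = 58.04 mg/L
k = ln 2 / 22.9 = 0.03027 h⁻¹
C(t) = Css (1 − e^(−kt)) = 58.04 × (1 − e^(−0.7143)) = 58.04 × 0.5105 ≈ 29.6 mg/L

29.6 mg/L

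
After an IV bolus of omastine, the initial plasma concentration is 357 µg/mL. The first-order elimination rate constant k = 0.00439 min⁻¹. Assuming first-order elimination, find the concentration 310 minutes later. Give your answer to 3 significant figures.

91.5 µg/mL

C(t) = C₀ e^(−kt) = 357 × e^(−0.004390 × 310) = 357 × e^(−1.361) = 357 × 0.2564 ≈ 91.5 µg/mL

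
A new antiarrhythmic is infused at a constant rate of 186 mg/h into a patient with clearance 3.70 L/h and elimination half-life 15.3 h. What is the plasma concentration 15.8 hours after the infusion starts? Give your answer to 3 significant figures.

25.7 µg/mL

Css = rate / CL = 186 / 3.70 = 50.27 µg/mL
k = ln 2 / 15.3 = 0.04530 h⁻¹
C(t) = Css (1 − e^(−kt)) = 50.27 × (1 − e^(−0.7158)) = 50.27 × 0.5112 ≈ 25.7 µg/mL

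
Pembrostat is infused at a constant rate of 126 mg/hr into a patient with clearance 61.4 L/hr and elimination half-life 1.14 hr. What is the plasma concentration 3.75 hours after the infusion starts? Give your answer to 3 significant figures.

1.84 µg/mL

Css = rate / CL = 126 / 61.4 = 2.052 µg/mL
k = ln 2 / 1.14 = 0.6080 hr⁻¹
C(t) = Css (1 − e^(−kt)) = 2.052 × (1 − e^(−2.280)) = 2.052 × 0.8977 ≈ 1.84 µg/mL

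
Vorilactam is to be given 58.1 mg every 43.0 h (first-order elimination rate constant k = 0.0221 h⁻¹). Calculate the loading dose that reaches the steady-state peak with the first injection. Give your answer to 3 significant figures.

94.7 mg

Accumulation ratio R = 1 / (1 − e^(−kτ)) = 1 / (1 − e^(−0.02210×43.0)) = 1 / (1 − 0.3866) = 1.630
Loading dose = maintenance dose × R = 58.1 × 1.630 ≈ 94.7 mg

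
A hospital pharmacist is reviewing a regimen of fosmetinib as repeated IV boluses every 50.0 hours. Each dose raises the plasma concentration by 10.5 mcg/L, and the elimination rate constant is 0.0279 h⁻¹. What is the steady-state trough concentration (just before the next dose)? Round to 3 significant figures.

Fraction remaining after one interval: e^(−kτ) = e^(−0.02790 × 50.0) = 0.2478
R = 1 / (1 − 0.2478) = 1.329
Css,max = 10.5 × 1.329 = 13.96 mcg/L
Css,min = Css,max × e^(−kτ) = 13.96 × 0.2478 ≈ 3.46 mcg/L

3.46 mcg/L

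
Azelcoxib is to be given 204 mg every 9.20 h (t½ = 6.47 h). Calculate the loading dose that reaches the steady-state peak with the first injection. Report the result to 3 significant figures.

k = ln 2 / 6.47 = 0.1071 h⁻¹
Accumulation ratio R = 1 / (1 − e^(−kτ)) = 1 / (1 − e^(−0.1071×9.20)) = 1 / (1 − 0.3732) = 1.595
Loading dose = maintenance dose × R = 204 × 1.595 ≈ 325 mg

325 mg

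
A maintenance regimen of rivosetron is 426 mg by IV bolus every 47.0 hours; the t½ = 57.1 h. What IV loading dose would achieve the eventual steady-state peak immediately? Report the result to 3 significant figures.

980 mg

k = ln 2 / 57.1 = 0.01214 h⁻¹
Accumulation ratio R = 1 / (1 − e^(−kτ)) = 1 / (1 − e^(−0.01214×47.0)) = 1 / (1 − 0.5652) = 2.300
Loading dose = maintenance dose × R = 426 × 2.300 ≈ 980 mg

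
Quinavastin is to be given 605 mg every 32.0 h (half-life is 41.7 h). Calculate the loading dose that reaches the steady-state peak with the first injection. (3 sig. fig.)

1470 mg

k = ln 2 / 41.7 = 0.01662 h⁻¹
Accumulation ratio R = 1 / (1 − e^(−kτ)) = 1 / (1 − e^(−0.01662×32.0)) = 1 / (1 − 0.5875) = 2.424
Loading dose = maintenance dose × R = 605 × 2.424 ≈ 1470 mg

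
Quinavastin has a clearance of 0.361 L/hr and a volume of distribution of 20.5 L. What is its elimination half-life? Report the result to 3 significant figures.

k = CL / V = 0.361 / 20.5 = 0.01761 hr⁻¹
t½ = ln 2 / k = ln 2 / 0.01761 ≈ 39.4 hours

39.4 hours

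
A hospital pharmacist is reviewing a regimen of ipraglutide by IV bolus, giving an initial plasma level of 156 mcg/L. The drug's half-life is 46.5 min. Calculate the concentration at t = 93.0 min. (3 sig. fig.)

k = ln 2 / 46.5 = 0.01491 min⁻¹
93.0 min is 2.000 half-lives, so C = 156 × (1/2)^2.000 = 156 × 0.2500 ≈ 39.0 mcg/L

39.0 mcg/L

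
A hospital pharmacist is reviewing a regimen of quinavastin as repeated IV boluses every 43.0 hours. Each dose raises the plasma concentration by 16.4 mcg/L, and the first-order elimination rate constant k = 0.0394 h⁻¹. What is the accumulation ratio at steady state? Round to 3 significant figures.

Fraction remaining after one interval: e^(−kτ) = e^(−0.03940 × 43.0) = 0.1837
R = 1 / (1 − 0.1837) = 1 / 0.8163 ≈ 1.23

1.23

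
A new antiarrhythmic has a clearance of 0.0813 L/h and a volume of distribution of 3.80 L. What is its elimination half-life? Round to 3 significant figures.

k = CL / V = 0.0813 / 3.80 = 0.02139 h⁻¹
t½ = ln 2 / k = ln 2 / 0.02139 ≈ 32.4 hours

32.4 hours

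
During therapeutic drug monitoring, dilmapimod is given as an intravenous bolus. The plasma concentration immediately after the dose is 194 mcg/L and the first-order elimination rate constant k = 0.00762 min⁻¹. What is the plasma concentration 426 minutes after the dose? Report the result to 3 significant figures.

7.55 mcg/L

C(t) = C₀ e^(−kt) = 194 × e^(−0.007620 × 426) = 194 × e^(−3.246) = 194 × 0.03892 ≈ 7.55 mcg/L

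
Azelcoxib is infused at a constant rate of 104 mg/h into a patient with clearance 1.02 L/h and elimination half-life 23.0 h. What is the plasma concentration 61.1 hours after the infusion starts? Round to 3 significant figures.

85.8 mg/L

Css = rate / CL = 104 / 1.02 = 102.0 mg/L
k = ln 2 / 23.0 = 0.03014 h⁻¹
C(t) = Css (1 − e^(−kt)) = 102.0 × (1 − e^(−1.841)) = 102.0 × 0.8414 ≈ 85.8 mg/L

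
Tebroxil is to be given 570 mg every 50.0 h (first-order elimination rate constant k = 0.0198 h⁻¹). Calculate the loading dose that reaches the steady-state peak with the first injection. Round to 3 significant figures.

907 mg

Accumulation ratio R = 1 / (1 − e^(−kτ)) = 1 / (1 − e^(−0.01980×50.0)) = 1 / (1 − 0.3716) = 1.591
Loading dose = maintenance dose × R = 570 × 1.591 ≈ 907 mg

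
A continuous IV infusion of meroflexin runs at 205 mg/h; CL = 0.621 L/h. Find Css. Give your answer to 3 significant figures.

330 µg/mL

Css = infusion rate / CL = 205 / 0.621 ≈ 330 µg/mL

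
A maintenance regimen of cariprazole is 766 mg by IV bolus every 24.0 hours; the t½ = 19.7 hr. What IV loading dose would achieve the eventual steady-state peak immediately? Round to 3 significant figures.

k = ln 2 / 19.7 = 0.03519 hr⁻¹
Accumulation ratio R = 1 / (1 − e^(−kτ)) = 1 / (1 − e^(−0.03519×24.0)) = 1 / (1 − 0.4298) = 1.754
Loading dose = maintenance dose × R = 766 × 1.754 ≈ 1340 mg

1340 mg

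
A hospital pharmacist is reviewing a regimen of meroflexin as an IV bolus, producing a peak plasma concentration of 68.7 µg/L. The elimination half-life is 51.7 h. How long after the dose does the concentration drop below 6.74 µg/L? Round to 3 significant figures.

173 hours

k = ln 2 / 51.7 = 0.01341 h⁻¹
C(t) = C₀ e^(−kt)  ⇒  t = ln(C₀/C) / k
t = ln(68.7/6.74) / 0.01341 = 2.322 / 0.01341 ≈ 173 hours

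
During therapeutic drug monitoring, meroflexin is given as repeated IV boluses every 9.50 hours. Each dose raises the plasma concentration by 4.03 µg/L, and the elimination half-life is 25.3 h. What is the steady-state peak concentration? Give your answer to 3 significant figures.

k = ln 2 / 25.3 = 0.02740 h⁻¹
Fraction remaining after one interval: e^(−kτ) = e^(−0.02740 × 9.50) = 0.7708
R = 1 / (1 − 0.7708) = 4.364
Css,max = 4.03 × 4.364 ≈ 17.6 µg/L

17.6 µg/L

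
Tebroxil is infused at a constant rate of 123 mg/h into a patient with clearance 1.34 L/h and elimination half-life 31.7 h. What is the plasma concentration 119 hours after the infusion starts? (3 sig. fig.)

85.0 mg/L

Css = rate / CL = 123 / 1.34 = 91.79 mg/L
k = ln 2 / 31.7 = 0.02187 h⁻¹
C(t) = Css (1 − e^(−kt)) = 91.79 × (1 − e^(−2.602)) = 91.79 × 0.9259 ≈ 85.0 mg/L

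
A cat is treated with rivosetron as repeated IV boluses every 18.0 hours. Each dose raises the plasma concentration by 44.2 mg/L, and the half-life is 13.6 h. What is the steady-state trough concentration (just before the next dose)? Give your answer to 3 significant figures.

k = ln 2 / 13.6 = 0.05097 h⁻¹
Fraction remaining after one interval: e^(−kτ) = e^(−0.05097 × 18.0) = 0.3996
R = 1 / (1 − 0.3996) = 1.665
Css,max = 44.2 × 1.665 = 73.61 mg/L
Css,min = Css,max × e^(−kτ) = 73.61 × 0.3996 ≈ 29.4 mg/L

29.4 mg/L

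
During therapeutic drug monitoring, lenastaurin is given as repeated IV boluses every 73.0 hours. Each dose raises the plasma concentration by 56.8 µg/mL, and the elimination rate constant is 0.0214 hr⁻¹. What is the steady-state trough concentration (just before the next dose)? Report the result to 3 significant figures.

15.1 µg/mL

Fraction remaining after one interval: e^(−kτ) = e^(−0.02140 × 73.0) = 0.2097
R = 1 / (1 − 0.2097) = 1.265
Css,max = 56.8 × 1.265 = 71.87 µg/mL
Css,min = Css,max × e^(−kτ) = 71.87 × 0.2097 ≈ 15.1 µg/mL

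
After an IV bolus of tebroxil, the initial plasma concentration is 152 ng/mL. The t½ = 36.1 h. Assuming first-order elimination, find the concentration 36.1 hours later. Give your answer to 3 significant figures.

76.0 ng/mL

k = ln 2 / 36.1 = 0.01920 h⁻¹
36.1 h is 1.000 half-lives, so C = 152 × (1/2)^1.000 = 152 × 0.5000 ≈ 76.0 ng/mL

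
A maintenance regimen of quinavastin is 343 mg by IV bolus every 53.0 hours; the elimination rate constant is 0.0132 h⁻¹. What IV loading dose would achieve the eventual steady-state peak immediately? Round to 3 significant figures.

682 mg

Accumulation ratio R = 1 / (1 − e^(−kτ)) = 1 / (1 − e^(−0.01320×53.0)) = 1 / (1 − 0.4968) = 1.987
Loading dose = maintenance dose × R = 343 × 1.987 ≈ 682 mg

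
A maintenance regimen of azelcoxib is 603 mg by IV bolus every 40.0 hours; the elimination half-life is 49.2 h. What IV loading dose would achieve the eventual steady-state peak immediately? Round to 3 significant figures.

k = ln 2 / 49.2 = 0.01409 h⁻¹
Accumulation ratio R = 1 / (1 − e^(−kτ)) = 1 / (1 − e^(−0.01409×40.0)) = 1 / (1 − 0.5692) = 2.321
Loading dose = maintenance dose × R = 603 × 2.321 ≈ 1400 mg

1400 mg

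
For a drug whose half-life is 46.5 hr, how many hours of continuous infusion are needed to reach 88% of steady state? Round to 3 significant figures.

142 hours

k = ln 2 / 46.5 = 0.01491 hr⁻¹
f = 1 − e^(−kt)  ⇒  t = −ln(1 − f) / k
t = −ln(1 − 0.88) / 0.01491 = 2.120 / 0.01491 ≈ 142 hours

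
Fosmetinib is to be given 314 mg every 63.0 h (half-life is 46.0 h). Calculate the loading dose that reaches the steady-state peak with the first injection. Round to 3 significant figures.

k = ln 2 / 46.0 = 0.01507 h⁻¹
Accumulation ratio R = 1 / (1 − e^(−kτ)) = 1 / (1 − e^(−0.01507×63.0)) = 1 / (1 − 0.3870) = 1.631
Loading dose = maintenance dose × R = 314 × 1.631 ≈ 512 mg

512 mg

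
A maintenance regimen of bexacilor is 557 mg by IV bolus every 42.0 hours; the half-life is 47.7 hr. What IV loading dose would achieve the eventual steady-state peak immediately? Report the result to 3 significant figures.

1220 mg

k = ln 2 / 47.7 = 0.01453 hr⁻¹
Accumulation ratio R = 1 / (1 − e^(−kτ)) = 1 / (1 − e^(−0.01453×42.0)) = 1 / (1 − 0.5432) = 2.189
Loading dose = maintenance dose × R = 557 × 2.189 ≈ 1220 mg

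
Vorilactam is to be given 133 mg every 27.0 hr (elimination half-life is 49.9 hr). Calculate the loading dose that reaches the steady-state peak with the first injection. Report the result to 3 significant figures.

k = ln 2 / 49.9 = 0.01389 hr⁻¹
Accumulation ratio R = 1 / (1 − e^(−kτ)) = 1 / (1 − e^(−0.01389×27.0)) = 1 / (1 − 0.6873) = 3.197
Loading dose = maintenance dose × R = 133 × 3.197 ≈ 425 mg

425 mg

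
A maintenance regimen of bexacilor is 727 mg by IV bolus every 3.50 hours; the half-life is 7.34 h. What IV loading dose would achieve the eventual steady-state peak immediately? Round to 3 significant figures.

2580 mg

k = ln 2 / 7.34 = 0.09443 h⁻¹
Accumulation ratio R = 1 / (1 − e^(−kτ)) = 1 / (1 − e^(−0.09443×3.50)) = 1 / (1 − 0.7186) = 3.553
Loading dose = maintenance dose × R = 727 × 3.553 ≈ 2580 mg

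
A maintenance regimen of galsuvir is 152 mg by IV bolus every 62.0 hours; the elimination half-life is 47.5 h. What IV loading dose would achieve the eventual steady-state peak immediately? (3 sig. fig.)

k = ln 2 / 47.5 = 0.01459 h⁻¹
Accumulation ratio R = 1 / (1 − e^(−kτ)) = 1 / (1 − e^(−0.01459×62.0)) = 1 / (1 − 0.4046) = 1.680
Loading dose = maintenance dose × R = 152 × 1.680 ≈ 255 mg

255 mg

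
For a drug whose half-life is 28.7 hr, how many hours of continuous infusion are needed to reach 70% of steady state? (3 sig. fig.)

k = ln 2 / 28.7 = 0.02415 hr⁻¹
f = 1 − e^(−kt)  ⇒  t = −ln(1 − f) / k
t = −ln(1 − 0.7) / 0.02415 = 1.204 / 0.02415 ≈ 49.9 hours

49.9 hours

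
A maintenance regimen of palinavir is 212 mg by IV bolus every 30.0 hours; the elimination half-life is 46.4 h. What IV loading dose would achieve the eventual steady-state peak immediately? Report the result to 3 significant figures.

k = ln 2 / 46.4 = 0.01494 h⁻¹
Accumulation ratio R = 1 / (1 − e^(−kτ)) = 1 / (1 − e^(−0.01494×30.0)) = 1 / (1 − 0.6388) = 2.769
Loading dose = maintenance dose × R = 212 × 2.769 ≈ 587 mg

587 mg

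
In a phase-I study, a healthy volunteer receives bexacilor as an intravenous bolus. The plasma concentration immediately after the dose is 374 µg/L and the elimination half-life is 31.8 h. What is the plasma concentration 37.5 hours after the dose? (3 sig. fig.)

k = ln 2 / 31.8 = 0.02180 h⁻¹
C(t) = C₀ e^(−kt) = 374 × e^(−0.02180 × 37.5) = 374 × e^(−0.8174) = 374 × 0.4416 ≈ 165 µg/L

165 µg/L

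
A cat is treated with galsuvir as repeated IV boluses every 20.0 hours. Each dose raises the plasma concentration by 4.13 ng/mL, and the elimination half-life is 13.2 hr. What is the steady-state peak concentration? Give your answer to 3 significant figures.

k = ln 2 / 13.2 = 0.05251 hr⁻¹
Fraction remaining after one interval: e^(−kτ) = e^(−0.05251 × 20.0) = 0.3499
R = 1 / (1 − 0.3499) = 1.538
Css,max = 4.13 × 1.538 ≈ 6.35 ng/mL

6.35 ng/mL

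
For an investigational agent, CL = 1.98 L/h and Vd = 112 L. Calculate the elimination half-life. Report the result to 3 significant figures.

k = CL / V = 1.98 / 112 = 0.01768 h⁻¹
t½ = ln 2 / k = ln 2 / 0.01768 ≈ 39.2 hours

39.2 hours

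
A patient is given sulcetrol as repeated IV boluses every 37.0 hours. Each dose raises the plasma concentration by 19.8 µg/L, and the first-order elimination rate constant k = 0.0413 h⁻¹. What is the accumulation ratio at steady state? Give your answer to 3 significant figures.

Fraction remaining after one interval: e^(−kτ) = e^(−0.04130 × 37.0) = 0.2169
R = 1 / (1 − 0.2169) = 1 / 0.7831 ≈ 1.28

1.28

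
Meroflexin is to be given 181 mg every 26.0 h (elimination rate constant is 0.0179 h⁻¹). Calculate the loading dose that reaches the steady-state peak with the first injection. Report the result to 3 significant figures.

Accumulation ratio R = 1 / (1 − e^(−kτ)) = 1 / (1 − e^(−0.01790×26.0)) = 1 / (1 − 0.6279) = 2.687
Loading dose = maintenance dose × R = 181 × 2.687 ≈ 486 mg

486 mg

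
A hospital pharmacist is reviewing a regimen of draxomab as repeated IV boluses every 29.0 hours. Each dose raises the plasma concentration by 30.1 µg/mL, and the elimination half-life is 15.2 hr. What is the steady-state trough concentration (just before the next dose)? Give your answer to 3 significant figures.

10.9 µg/mL

k = ln 2 / 15.2 = 0.04560 hr⁻¹
Fraction remaining after one interval: e^(−kτ) = e^(−0.04560 × 29.0) = 0.2665
R = 1 / (1 − 0.2665) = 1.363
Css,max = 30.1 × 1.363 = 41.04 µg/mL
Css,min = Css,max × e^(−kτ) = 41.04 × 0.2665 ≈ 10.9 µg/mL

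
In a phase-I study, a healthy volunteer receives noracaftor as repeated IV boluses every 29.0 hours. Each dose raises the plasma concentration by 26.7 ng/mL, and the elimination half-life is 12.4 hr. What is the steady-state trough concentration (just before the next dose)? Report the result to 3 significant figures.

6.58 ng/mL

k = ln 2 / 12.4 = 0.05590 hr⁻¹
Fraction remaining after one interval: e^(−kτ) = e^(−0.05590 × 29.0) = 0.1977
R = 1 / (1 − 0.1977) = 1.246
Css,max = 26.7 × 1.246 = 33.28 ng/mL
Css,min = Css,max × e^(−kτ) = 33.28 × 0.1977 ≈ 6.58 ng/mL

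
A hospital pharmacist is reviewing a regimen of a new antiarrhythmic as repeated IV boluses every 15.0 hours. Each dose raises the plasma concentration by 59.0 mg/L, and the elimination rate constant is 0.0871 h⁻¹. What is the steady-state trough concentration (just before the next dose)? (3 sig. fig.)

21.9 mg/L

Fraction remaining after one interval: e^(−kτ) = e^(−0.08710 × 15.0) = 0.2708
R = 1 / (1 − 0.2708) = 1.371
Css,max = 59.0 × 1.371 = 80.91 mg/L
Css,min = Css,max × e^(−kτ) = 80.91 × 0.2708 ≈ 21.9 mg/L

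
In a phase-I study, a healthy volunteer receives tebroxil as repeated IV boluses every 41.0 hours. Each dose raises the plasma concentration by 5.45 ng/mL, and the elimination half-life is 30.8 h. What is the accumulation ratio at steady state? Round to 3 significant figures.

k = ln 2 / 30.8 = 0.02250 h⁻¹
Fraction remaining after one interval: e^(−kτ) = e^(−0.02250 × 41.0) = 0.3974
R = 1 / (1 − 0.3974) = 1 / 0.6026 ≈ 1.66

1.66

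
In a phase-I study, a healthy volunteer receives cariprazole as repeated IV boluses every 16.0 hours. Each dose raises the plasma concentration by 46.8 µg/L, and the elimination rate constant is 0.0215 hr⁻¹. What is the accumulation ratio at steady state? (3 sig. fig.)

3.44

Fraction remaining after one interval: e^(−kτ) = e^(−0.02150 × 16.0) = 0.7089
R = 1 / (1 − 0.7089) = 1 / 0.2911 ≈ 3.44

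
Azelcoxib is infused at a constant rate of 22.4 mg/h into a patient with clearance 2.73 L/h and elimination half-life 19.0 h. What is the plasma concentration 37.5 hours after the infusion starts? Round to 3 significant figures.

6.12 µg/mL

Css = rate / CL = 22.4 / 2.73 = 8.205 µg/mL
k = ln 2 / 19.0 = 0.03648 h⁻¹
C(t) = Css (1 − e^(−kt)) = 8.205 × (1 − e^(−1.368)) = 8.205 × 0.7454 ≈ 6.12 µg/mL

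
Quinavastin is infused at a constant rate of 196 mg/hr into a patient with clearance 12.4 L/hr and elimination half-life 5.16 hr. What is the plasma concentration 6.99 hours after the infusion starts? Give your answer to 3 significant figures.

Css = rate / CL = 196 / 12.4 = 15.81 mg/L
k = ln 2 / 5.16 = 0.1343 hr⁻¹
C(t) = Css (1 − e^(−kt)) = 15.81 × (1 − e^(−0.9390)) = 15.81 × 0.6090 ≈ 9.63 mg/L

9.63 mg/L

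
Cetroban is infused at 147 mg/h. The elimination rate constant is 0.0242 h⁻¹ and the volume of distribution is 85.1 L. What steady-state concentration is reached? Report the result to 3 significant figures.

71.4 µg/mL

CL = k · V = 0.0242 × 85.1 = 2.059 L/h
Css = rate / CL = 147 / 2.059 ≈ 71.4 µg/mL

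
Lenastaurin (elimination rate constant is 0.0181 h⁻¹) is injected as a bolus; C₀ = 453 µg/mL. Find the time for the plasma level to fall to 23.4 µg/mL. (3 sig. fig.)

C(t) = C₀ e^(−kt)  ⇒  t = ln(C₀/C) / k
t = ln(453/23.4) / 0.01810 = 2.963 / 0.01810 ≈ 164 hours

164 hours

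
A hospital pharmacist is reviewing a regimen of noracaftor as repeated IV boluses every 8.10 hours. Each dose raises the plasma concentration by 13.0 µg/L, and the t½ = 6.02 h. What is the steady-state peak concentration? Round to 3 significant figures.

k = ln 2 / 6.02 = 0.1151 h⁻¹
Fraction remaining after one interval: e^(−kτ) = e^(−0.1151 × 8.10) = 0.3935
R = 1 / (1 − 0.3935) = 1.649
Css,max = 13.0 × 1.649 ≈ 21.4 µg/L

21.4 µg/L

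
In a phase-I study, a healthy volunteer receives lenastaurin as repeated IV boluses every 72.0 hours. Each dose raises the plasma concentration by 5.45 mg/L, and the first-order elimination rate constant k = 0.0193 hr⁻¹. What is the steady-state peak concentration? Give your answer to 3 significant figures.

7.26 mg/L

Fraction remaining after one interval: e^(−kτ) = e^(−0.01930 × 72.0) = 0.2492
R = 1 / (1 − 0.2492) = 1.332
Css,max = 5.45 × 1.332 ≈ 7.26 mg/L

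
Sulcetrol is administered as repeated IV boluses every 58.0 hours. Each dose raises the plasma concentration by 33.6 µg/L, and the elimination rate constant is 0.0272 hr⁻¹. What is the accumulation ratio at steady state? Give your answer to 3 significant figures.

Fraction remaining after one interval: e^(−kτ) = e^(−0.02720 × 58.0) = 0.2065
R = 1 / (1 − 0.2065) = 1 / 0.7935 ≈ 1.26

1.26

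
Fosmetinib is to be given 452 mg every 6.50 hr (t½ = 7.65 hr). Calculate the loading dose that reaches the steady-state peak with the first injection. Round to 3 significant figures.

k = ln 2 / 7.65 = 0.09061 hr⁻¹
Accumulation ratio R = 1 / (1 − e^(−kτ)) = 1 / (1 − e^(−0.09061×6.50)) = 1 / (1 − 0.5549) = 2.247
Loading dose = maintenance dose × R = 452 × 2.247 ≈ 1020 mg

1020 mg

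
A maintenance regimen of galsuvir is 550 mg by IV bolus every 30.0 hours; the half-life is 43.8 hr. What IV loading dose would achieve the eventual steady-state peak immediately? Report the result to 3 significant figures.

k = ln 2 / 43.8 = 0.01583 hr⁻¹
Accumulation ratio R = 1 / (1 − e^(−kτ)) = 1 / (1 − e^(−0.01583×30.0)) = 1 / (1 − 0.6220) = 2.646
Loading dose = maintenance dose × R = 550 × 2.646 ≈ 1460 mg

1460 mg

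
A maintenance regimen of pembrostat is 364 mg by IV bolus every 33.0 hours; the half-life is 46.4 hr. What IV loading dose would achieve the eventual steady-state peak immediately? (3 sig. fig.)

935 mg

k = ln 2 / 46.4 = 0.01494 hr⁻¹
Accumulation ratio R = 1 / (1 − e^(−kτ)) = 1 / (1 − e^(−0.01494×33.0)) = 1 / (1 − 0.6108) = 2.569
Loading dose = maintenance dose × R = 364 × 2.569 ≈ 935 mg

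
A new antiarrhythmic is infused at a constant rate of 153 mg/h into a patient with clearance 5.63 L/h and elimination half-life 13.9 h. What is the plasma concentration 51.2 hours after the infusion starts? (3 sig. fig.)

Css = rate / CL = 153 / 5.63 = 27.18 mg/L
k = ln 2 / 13.9 = 0.04987 h⁻¹
C(t) = Css (1 − e^(−kt)) = 27.18 × (1 − e^(−2.553)) = 27.18 × 0.9222 ≈ 25.1 mg/L

25.1 mg/L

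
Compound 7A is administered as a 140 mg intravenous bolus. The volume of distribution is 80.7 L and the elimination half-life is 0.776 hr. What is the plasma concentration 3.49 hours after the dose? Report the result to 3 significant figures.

0.0768 µg/mL

C₀ = dose / V = 140 / 80.7 = 1.735 µg/mL
k = ln 2 / 0.776 = 0.8932 hr⁻¹
C(t) = C₀ e^(−kt) = 1.735 × e^(−0.8932 × 3.49) = 1.735 × e^(−3.117) = 1.735 × 0.04427 ≈ 0.0768 µg/mL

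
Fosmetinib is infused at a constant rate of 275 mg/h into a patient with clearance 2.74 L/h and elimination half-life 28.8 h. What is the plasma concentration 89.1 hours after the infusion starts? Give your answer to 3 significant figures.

88.6 µg/mL

Css = rate / CL = 275 / 2.74 = 100.4 µg/mL
k = ln 2 / 28.8 = 0.02407 h⁻¹
C(t) = Css (1 − e^(−kt)) = 100.4 × (1 − e^(−2.144)) = 100.4 × 0.8829 ≈ 88.6 µg/mL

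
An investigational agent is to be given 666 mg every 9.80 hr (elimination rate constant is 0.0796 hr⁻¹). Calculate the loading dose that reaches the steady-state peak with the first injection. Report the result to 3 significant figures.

Accumulation ratio R = 1 / (1 − e^(−kτ)) = 1 / (1 − e^(−0.07960×9.80)) = 1 / (1 − 0.4584) = 1.846
Loading dose = maintenance dose × R = 666 × 1.846 ≈ 1230 mg

1230 mg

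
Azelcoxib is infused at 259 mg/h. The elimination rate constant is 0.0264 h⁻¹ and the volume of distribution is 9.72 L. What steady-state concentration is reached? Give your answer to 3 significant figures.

CL = k · V = 0.0264 × 9.72 = 0.2566 L/h
Css = rate / CL = 259 / 0.2566 ≈ 1010 mg/L

1010 mg/L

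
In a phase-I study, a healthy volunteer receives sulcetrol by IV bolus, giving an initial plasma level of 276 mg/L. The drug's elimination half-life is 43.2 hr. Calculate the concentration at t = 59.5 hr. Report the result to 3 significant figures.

106 mg/L

k = ln 2 / 43.2 = 0.01605 hr⁻¹
C(t) = C₀ e^(−kt) = 276 × e^(−0.01605 × 59.5) = 276 × e^(−0.9547) = 276 × 0.3849 ≈ 106 mg/L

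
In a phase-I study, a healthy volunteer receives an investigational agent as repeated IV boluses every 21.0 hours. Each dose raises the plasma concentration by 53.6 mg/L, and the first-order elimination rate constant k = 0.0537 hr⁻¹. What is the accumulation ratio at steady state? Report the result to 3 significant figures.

1.48

Fraction remaining after one interval: e^(−kτ) = e^(−0.05370 × 21.0) = 0.3238
R = 1 / (1 − 0.3238) = 1 / 0.6762 ≈ 1.48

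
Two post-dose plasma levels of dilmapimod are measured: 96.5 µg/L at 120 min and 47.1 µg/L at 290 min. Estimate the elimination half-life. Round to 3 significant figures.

k = ln(C₁/C₂) / (t₂ − t₁) = ln(96.5/47.1) / (290 − 120)
  = 0.7173 / 170.0 = 0.004219 min⁻¹
t½ = ln 2 / k = ln 2 / 0.004219 ≈ 164 minutes

164 minutes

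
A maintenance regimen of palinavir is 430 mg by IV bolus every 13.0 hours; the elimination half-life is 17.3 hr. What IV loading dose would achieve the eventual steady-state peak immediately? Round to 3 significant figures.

1060 mg

k = ln 2 / 17.3 = 0.04007 hr⁻¹
Accumulation ratio R = 1 / (1 − e^(−kτ)) = 1 / (1 − e^(−0.04007×13.0)) = 1 / (1 − 0.5940) = 2.463
Loading dose = maintenance dose × R = 430 × 2.463 ≈ 1060 mg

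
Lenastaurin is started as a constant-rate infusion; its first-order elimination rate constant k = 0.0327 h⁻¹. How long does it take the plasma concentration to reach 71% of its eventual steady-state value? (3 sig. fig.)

37.9 hours

f = 1 − e^(−kt)  ⇒  t = −ln(1 − f) / k
t = −ln(1 − 0.71) / 0.03270 = 1.238 / 0.03270 ≈ 37.9 hours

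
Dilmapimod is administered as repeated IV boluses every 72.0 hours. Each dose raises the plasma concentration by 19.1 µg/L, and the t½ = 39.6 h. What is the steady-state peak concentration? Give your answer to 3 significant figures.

26.7 µg/L

k = ln 2 / 39.6 = 0.01750 h⁻¹
Fraction remaining after one interval: e^(−kτ) = e^(−0.01750 × 72.0) = 0.2836
R = 1 / (1 − 0.2836) = 1.396
Css,max = 19.1 × 1.396 ≈ 26.7 µg/L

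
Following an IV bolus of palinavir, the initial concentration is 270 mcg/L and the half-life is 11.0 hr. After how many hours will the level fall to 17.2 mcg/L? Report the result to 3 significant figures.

43.7 hours

k = ln 2 / 11.0 = 0.06301 hr⁻¹
C(t) = C₀ e^(−kt)  ⇒  t = ln(C₀/C) / k
t = ln(270/17.2) / 0.06301 = 2.754 / 0.06301 ≈ 43.7 hours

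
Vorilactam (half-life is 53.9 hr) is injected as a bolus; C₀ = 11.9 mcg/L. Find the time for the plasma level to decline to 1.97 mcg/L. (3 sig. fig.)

140 hours

k = ln 2 / 53.9 = 0.01286 hr⁻¹
C(t) = C₀ e^(−kt)  ⇒  t = ln(C₀/C) / k
t = ln(11.9/1.97) / 0.01286 = 1.799 / 0.01286 ≈ 140 hours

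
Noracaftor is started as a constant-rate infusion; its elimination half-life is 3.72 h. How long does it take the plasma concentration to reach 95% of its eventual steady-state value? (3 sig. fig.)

k = ln 2 / 3.72 = 0.1863 h⁻¹
f = 1 − e^(−kt)  ⇒  t = −ln(1 − f) / k
t = −ln(1 − 0.95) / 0.1863 = 2.996 / 0.1863 ≈ 16.1 hours

16.1 hours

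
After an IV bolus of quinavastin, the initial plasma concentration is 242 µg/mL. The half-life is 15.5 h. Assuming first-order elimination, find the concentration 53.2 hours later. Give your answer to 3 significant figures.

22.4 µg/mL

k = ln 2 / 15.5 = 0.04472 h⁻¹
C(t) = C₀ e^(−kt) = 242 × e^(−0.04472 × 53.2) = 242 × e^(−2.379) = 242 × 0.09264 ≈ 22.4 µg/mL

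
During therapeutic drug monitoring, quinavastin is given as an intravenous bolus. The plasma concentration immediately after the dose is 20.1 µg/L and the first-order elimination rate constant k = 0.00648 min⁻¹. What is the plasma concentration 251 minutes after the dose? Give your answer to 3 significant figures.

C(t) = C₀ e^(−kt) = 20.1 × e^(−0.006480 × 251) = 20.1 × e^(−1.626) = 20.1 × 0.1966 ≈ 3.95 µg/L

3.95 µg/L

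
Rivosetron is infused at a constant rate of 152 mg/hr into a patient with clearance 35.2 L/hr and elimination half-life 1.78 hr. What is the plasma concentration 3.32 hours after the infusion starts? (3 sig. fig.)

Css = rate / CL = 152 / 35.2 = 4.318 mg/L
k = ln 2 / 1.78 = 0.3894 hr⁻¹
C(t) = Css (1 − e^(−kt)) = 4.318 × (1 − e^(−1.293)) = 4.318 × 0.7255 ≈ 3.13 mg/L

3.13 mg/L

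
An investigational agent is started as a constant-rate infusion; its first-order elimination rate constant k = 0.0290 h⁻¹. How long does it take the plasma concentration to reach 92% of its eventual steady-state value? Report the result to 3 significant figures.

87.1 hours

f = 1 − e^(−kt)  ⇒  t = −ln(1 − f) / k
t = −ln(1 − 0.92) / 0.02900 = 2.526 / 0.02900 ≈ 87.1 hours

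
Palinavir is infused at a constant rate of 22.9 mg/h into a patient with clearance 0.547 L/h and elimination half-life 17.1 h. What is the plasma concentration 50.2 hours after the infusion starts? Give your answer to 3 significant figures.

36.4 µg/mL

Css = rate / CL = 22.9 / 0.547 = 41.86 µg/mL
k = ln 2 / 17.1 = 0.04053 h⁻¹
C(t) = Css (1 − e^(−kt)) = 41.86 × (1 − e^(−2.035)) = 41.86 × 0.8693 ≈ 36.4 µg/mL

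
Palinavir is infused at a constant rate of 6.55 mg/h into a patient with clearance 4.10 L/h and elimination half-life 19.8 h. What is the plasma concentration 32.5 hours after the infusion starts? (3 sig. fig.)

1.09 µg/mL

Css = rate / CL = 6.55 / 4.10 = 1.598 µg/mL
k = ln 2 / 19.8 = 0.03501 h⁻¹
C(t) = Css (1 − e^(−kt)) = 1.598 × (1 − e^(−1.138)) = 1.598 × 0.6795 ≈ 1.09 µg/mL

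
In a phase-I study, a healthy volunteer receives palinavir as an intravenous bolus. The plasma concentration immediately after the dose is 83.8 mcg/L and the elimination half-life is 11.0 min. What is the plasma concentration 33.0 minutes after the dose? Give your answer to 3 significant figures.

k = ln 2 / 11.0 = 0.06301 min⁻¹
C(t) = C₀ e^(−kt) = 83.8 × e^(−0.06301 × 33.0) = 83.8 × e^(−2.079) = 83.8 × 0.1250 ≈ 10.5 mcg/L

10.5 mcg/L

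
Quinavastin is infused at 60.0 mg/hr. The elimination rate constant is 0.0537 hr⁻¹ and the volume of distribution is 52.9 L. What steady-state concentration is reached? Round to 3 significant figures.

21.1 µg/mL

CL = k · V = 0.0537 × 52.9 = 2.841 L/hr
Css = rate / CL = 60.0 / 2.841 ≈ 21.1 µg/mL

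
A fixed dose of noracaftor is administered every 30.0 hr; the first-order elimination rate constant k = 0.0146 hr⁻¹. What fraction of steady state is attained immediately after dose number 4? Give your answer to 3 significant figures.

f_n = 1 − e^(−nkτ) = 1 − e^(−4 × 0.01460 × 30.0) = 1 − e^(−1.752) = 1 − 0.1734 ≈ 0.827

0.827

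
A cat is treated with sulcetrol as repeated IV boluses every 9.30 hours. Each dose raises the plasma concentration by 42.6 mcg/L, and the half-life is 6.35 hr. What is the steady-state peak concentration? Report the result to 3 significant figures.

66.8 mcg/L

k = ln 2 / 6.35 = 0.1092 hr⁻¹
Fraction remaining after one interval: e^(−kτ) = e^(−0.1092 × 9.30) = 0.3623
R = 1 / (1 − 0.3623) = 1.568
Css,max = 42.6 × 1.568 ≈ 66.8 mcg/L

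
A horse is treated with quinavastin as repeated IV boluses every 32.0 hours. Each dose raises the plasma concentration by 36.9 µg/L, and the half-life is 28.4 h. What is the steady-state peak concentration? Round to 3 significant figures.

k = ln 2 / 28.4 = 0.02441 h⁻¹
Fraction remaining after one interval: e^(−kτ) = e^(−0.02441 × 32.0) = 0.4579
R = 1 / (1 − 0.4579) = 1.845
Css,max = 36.9 × 1.845 ≈ 68.1 µg/L

68.1 µg/L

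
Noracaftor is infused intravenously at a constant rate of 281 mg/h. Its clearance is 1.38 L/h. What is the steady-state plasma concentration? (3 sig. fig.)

Css = infusion rate / CL = 281 / 1.38 ≈ 204 mg/L

204 mg/L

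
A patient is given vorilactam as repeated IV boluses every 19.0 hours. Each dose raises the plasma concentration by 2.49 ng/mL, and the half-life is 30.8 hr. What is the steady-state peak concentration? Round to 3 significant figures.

k = ln 2 / 30.8 = 0.02250 hr⁻¹
Fraction remaining after one interval: e^(−kτ) = e^(−0.02250 × 19.0) = 0.6521
R = 1 / (1 − 0.6521) = 2.874
Css,max = 2.49 × 2.874 ≈ 7.16 ng/mL

7.16 ng/mL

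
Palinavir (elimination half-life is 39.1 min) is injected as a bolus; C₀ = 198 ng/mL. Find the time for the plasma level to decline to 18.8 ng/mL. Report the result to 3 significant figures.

133 minutes

k = ln 2 / 39.1 = 0.01773 min⁻¹
C(t) = C₀ e^(−kt)  ⇒  t = ln(C₀/C) / k
t = ln(198/18.8) / 0.01773 = 2.354 / 0.01773 ≈ 133 minutes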